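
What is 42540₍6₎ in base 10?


Positional values (base 6):
  0 × 6^0 = 0 × 1 = 0
  4 × 6^1 = 4 × 6 = 24
  5 × 6^2 = 5 × 36 = 180
  2 × 6^3 = 2 × 216 = 432
  4 × 6^4 = 4 × 1296 = 5184
Sum = 0 + 24 + 180 + 432 + 5184
= 5820


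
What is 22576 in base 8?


Divide by 8 repeatedly:
22576 ÷ 8 = 2822 remainder 0
2822 ÷ 8 = 352 remainder 6
352 ÷ 8 = 44 remainder 0
44 ÷ 8 = 5 remainder 4
5 ÷ 8 = 0 remainder 5
Reading remainders bottom-up:
= 0o54060


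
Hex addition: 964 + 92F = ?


Align and add column by column (LSB to MSB, each column mod 16 with carry):
  0964
+ 092F
  ----
  col 0: 4(4) + F(15) + 0 (carry in) = 19 → 3(3), carry out 1
  col 1: 6(6) + 2(2) + 1 (carry in) = 9 → 9(9), carry out 0
  col 2: 9(9) + 9(9) + 0 (carry in) = 18 → 2(2), carry out 1
  col 3: 0(0) + 0(0) + 1 (carry in) = 1 → 1(1), carry out 0
Reading digits MSB→LSB: 1293
Strip leading zeros: 1293
= 0x1293


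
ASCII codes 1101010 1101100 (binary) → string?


Codes (binary): 1101010 1101100
Per-code ASCII lookup:
  1101010 = 106  (range 97-122: lowercase, 106 - 97 = 9) → 'j'
  1101100 = 108  (range 97-122: lowercase, 108 - 97 = 11) → 'l'
= 'jl'


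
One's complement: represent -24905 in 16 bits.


Original: 0110000101001001
Invert all bits:
  bit 0: 0 → 1
  bit 1: 1 → 0
  bit 2: 1 → 0
  bit 3: 0 → 1
  bit 4: 0 → 1
  bit 5: 0 → 1
  bit 6: 0 → 1
  bit 7: 1 → 0
  bit 8: 0 → 1
  bit 9: 1 → 0
  bit 10: 0 → 1
  bit 11: 0 → 1
  bit 12: 1 → 0
  bit 13: 0 → 1
  bit 14: 0 → 1
  bit 15: 1 → 0
= 1001111010110110


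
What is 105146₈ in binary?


Each octal digit → 3 binary bits:
  1 = 001
  0 = 000
  5 = 101
  1 = 001
  4 = 100
  6 = 110
Concatenate: 001 000 101 001 100 110
= 001000101001100110


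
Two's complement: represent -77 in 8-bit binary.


Original: 01001101
Step 1 - Invert all bits: 10110010
Step 2 - Add 1: 10110010 + 1
= 10110011 (represents -77)


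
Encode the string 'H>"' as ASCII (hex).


String: 'H>"'  (3 characters)
Per-character ASCII lookup:
  'H': uppercase starts at 65: 'H' = 65 + 7 = 72 → 0x48
  '>': special character: '>' = 62 → 0x3E
  '"': special character: '"' = 34 → 0x22
= 0x48 0x3E 0x22


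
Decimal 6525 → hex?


Divide by 16 repeatedly:
6525 ÷ 16 = 407 remainder 13 (D)
407 ÷ 16 = 25 remainder 7 (7)
25 ÷ 16 = 1 remainder 9 (9)
1 ÷ 16 = 0 remainder 1 (1)
Reading remainders bottom-up:
= 0x197D


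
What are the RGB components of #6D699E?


Hex: #6D699E
R = 6D₁₆ = 109
G = 69₁₆ = 105
B = 9E₁₆ = 158
= RGB(109, 105, 158)


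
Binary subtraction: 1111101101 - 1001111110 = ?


Align and subtract column by column (LSB to MSB, borrowing when needed):
  1111101101
- 1001111110
  ----------
  col 0: (1 - 0 borrow-in) - 0 → 1 - 0 = 1, borrow out 0
  col 1: (0 - 0 borrow-in) - 1 → borrow from next column: (0+2) - 1 = 1, borrow out 1
  col 2: (1 - 1 borrow-in) - 1 → borrow from next column: (0+2) - 1 = 1, borrow out 1
  col 3: (1 - 1 borrow-in) - 1 → borrow from next column: (0+2) - 1 = 1, borrow out 1
  col 4: (0 - 1 borrow-in) - 1 → borrow from next column: (-1+2) - 1 = 0, borrow out 1
  col 5: (1 - 1 borrow-in) - 1 → borrow from next column: (0+2) - 1 = 1, borrow out 1
  col 6: (1 - 1 borrow-in) - 1 → borrow from next column: (0+2) - 1 = 1, borrow out 1
  col 7: (1 - 1 borrow-in) - 0 → 0 - 0 = 0, borrow out 0
  col 8: (1 - 0 borrow-in) - 0 → 1 - 0 = 1, borrow out 0
  col 9: (1 - 0 borrow-in) - 1 → 1 - 1 = 0, borrow out 0
Reading bits MSB→LSB: 0101101111
Strip leading zeros: 101101111
= 101101111


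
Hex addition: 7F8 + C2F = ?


Align and add column by column (LSB to MSB, each column mod 16 with carry):
  07F8
+ 0C2F
  ----
  col 0: 8(8) + F(15) + 0 (carry in) = 23 → 7(7), carry out 1
  col 1: F(15) + 2(2) + 1 (carry in) = 18 → 2(2), carry out 1
  col 2: 7(7) + C(12) + 1 (carry in) = 20 → 4(4), carry out 1
  col 3: 0(0) + 0(0) + 1 (carry in) = 1 → 1(1), carry out 0
Reading digits MSB→LSB: 1427
Strip leading zeros: 1427
= 0x1427


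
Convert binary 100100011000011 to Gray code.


Binary: 100100011000011
Gray code: G = B XOR (B >> 1)
B >> 1 = 010010001100001
100100011000011 XOR 010010001100001:
  1 XOR 0 = 1
  0 XOR 1 = 1
  0 XOR 0 = 0
  1 XOR 0 = 1
  0 XOR 1 = 1
  0 XOR 0 = 0
  0 XOR 0 = 0
  1 XOR 0 = 1
  1 XOR 1 = 0
  0 XOR 1 = 1
  0 XOR 0 = 0
  0 XOR 0 = 0
  0 XOR 0 = 0
  1 XOR 0 = 1
  1 XOR 1 = 0
= 110110010100010


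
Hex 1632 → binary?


Each hex digit → 4 binary bits:
  1 = 0001
  6 = 0110
  3 = 0011
  2 = 0010
Concatenate: 0001 0110 0011 0010
= 0001011000110010


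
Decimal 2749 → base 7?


Divide by 7 repeatedly:
2749 ÷ 7 = 392 remainder 5
392 ÷ 7 = 56 remainder 0
56 ÷ 7 = 8 remainder 0
8 ÷ 7 = 1 remainder 1
1 ÷ 7 = 0 remainder 1
Reading remainders bottom-up:
= 11005


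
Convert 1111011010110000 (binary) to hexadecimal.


Group into 4-bit nibbles: 1111011010110000
  1111 = F
  0110 = 6
  1011 = B
  0000 = 0
= 0xF6B0


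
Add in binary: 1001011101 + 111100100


Align and add column by column (LSB to MSB, carry propagating):
  01001011101
+ 00111100100
  -----------
  col 0: 1 + 0 + 0 (carry in) = 1 → bit 1, carry out 0
  col 1: 0 + 0 + 0 (carry in) = 0 → bit 0, carry out 0
  col 2: 1 + 1 + 0 (carry in) = 2 → bit 0, carry out 1
  col 3: 1 + 0 + 1 (carry in) = 2 → bit 0, carry out 1
  col 4: 1 + 0 + 1 (carry in) = 2 → bit 0, carry out 1
  col 5: 0 + 1 + 1 (carry in) = 2 → bit 0, carry out 1
  col 6: 1 + 1 + 1 (carry in) = 3 → bit 1, carry out 1
  col 7: 0 + 1 + 1 (carry in) = 2 → bit 0, carry out 1
  col 8: 0 + 1 + 1 (carry in) = 2 → bit 0, carry out 1
  col 9: 1 + 0 + 1 (carry in) = 2 → bit 0, carry out 1
  col 10: 0 + 0 + 1 (carry in) = 1 → bit 1, carry out 0
Reading bits MSB→LSB: 10001000001
Strip leading zeros: 10001000001
= 10001000001


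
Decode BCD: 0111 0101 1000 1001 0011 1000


Each 4-bit group → digit:
  0111 → 7
  0101 → 5
  1000 → 8
  1001 → 9
  0011 → 3
  1000 → 8
= 758938


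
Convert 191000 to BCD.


Each digit → 4-bit binary:
  1 → 0001
  9 → 1001
  1 → 0001
  0 → 0000
  0 → 0000
  0 → 0000
= 0001 1001 0001 0000 0000 0000


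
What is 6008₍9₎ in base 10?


Positional values (base 9):
  8 × 9^0 = 8 × 1 = 8
  0 × 9^1 = 0 × 9 = 0
  0 × 9^2 = 0 × 81 = 0
  6 × 9^3 = 6 × 729 = 4374
Sum = 8 + 0 + 0 + 4374
= 4382


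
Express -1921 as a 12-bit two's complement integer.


Original: 011110000001
Step 1 - Invert all bits: 100001111110
Step 2 - Add 1: 100001111110 + 1
= 100001111111 (represents -1921)


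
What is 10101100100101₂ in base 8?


Group into 3-bit groups: 010101100100101
  010 = 2
  101 = 5
  100 = 4
  100 = 4
  101 = 5
= 0o25445


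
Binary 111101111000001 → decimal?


Positional values:
Bit 0: 1 × 2^0 = 1
Bit 6: 1 × 2^6 = 64
Bit 7: 1 × 2^7 = 128
Bit 8: 1 × 2^8 = 256
Bit 9: 1 × 2^9 = 512
Bit 11: 1 × 2^11 = 2048
Bit 12: 1 × 2^12 = 4096
Bit 13: 1 × 2^13 = 8192
Bit 14: 1 × 2^14 = 16384
Sum = 1 + 64 + 128 + 256 + 512 + 2048 + 4096 + 8192 + 16384
= 31681


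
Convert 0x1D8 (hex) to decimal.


Positional values:
Position 0: 8 × 16^0 = 8 × 1 = 8
Position 1: D × 16^1 = 13 × 16 = 208
Position 2: 1 × 16^2 = 1 × 256 = 256
Sum = 8 + 208 + 256
= 472


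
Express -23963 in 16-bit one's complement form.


Original: 0101110110011011
Invert all bits:
  bit 0: 0 → 1
  bit 1: 1 → 0
  bit 2: 0 → 1
  bit 3: 1 → 0
  bit 4: 1 → 0
  bit 5: 1 → 0
  bit 6: 0 → 1
  bit 7: 1 → 0
  bit 8: 1 → 0
  bit 9: 0 → 1
  bit 10: 0 → 1
  bit 11: 1 → 0
  bit 12: 1 → 0
  bit 13: 0 → 1
  bit 14: 1 → 0
  bit 15: 1 → 0
= 1010001001100100


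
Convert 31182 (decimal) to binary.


Divide by 2 repeatedly:
31182 ÷ 2 = 15591 remainder 0
15591 ÷ 2 = 7795 remainder 1
7795 ÷ 2 = 3897 remainder 1
3897 ÷ 2 = 1948 remainder 1
1948 ÷ 2 = 974 remainder 0
974 ÷ 2 = 487 remainder 0
487 ÷ 2 = 243 remainder 1
243 ÷ 2 = 121 remainder 1
121 ÷ 2 = 60 remainder 1
60 ÷ 2 = 30 remainder 0
30 ÷ 2 = 15 remainder 0
15 ÷ 2 = 7 remainder 1
7 ÷ 2 = 3 remainder 1
3 ÷ 2 = 1 remainder 1
1 ÷ 2 = 0 remainder 1
Reading remainders bottom-up:
= 111100111001110


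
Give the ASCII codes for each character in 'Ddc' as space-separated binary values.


String: 'Ddc'  (3 characters)
Per-character ASCII lookup:
  'D': uppercase starts at 65: 'D' = 65 + 3 = 68 → 1000100
  'd': lowercase starts at 97: 'd' = 97 + 3 = 100 → 1100100
  'c': lowercase starts at 97: 'c' = 97 + 2 = 99 → 1100011
= 1000100 1100100 1100011


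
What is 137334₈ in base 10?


Positional values:
Position 0: 4 × 8^0 = 4
Position 1: 3 × 8^1 = 24
Position 2: 3 × 8^2 = 192
Position 3: 7 × 8^3 = 3584
Position 4: 3 × 8^4 = 12288
Position 5: 1 × 8^5 = 32768
Sum = 4 + 24 + 192 + 3584 + 12288 + 32768
= 48860


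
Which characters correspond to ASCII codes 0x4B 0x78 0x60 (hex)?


Codes (hex): 0x4B 0x78 0x60
Per-code ASCII lookup:
  0x4B = 75  (range 65-90: uppercase, 75 - 65 = 10) → 'K'
  0x78 = 120  (range 97-122: lowercase, 120 - 97 = 23) → 'x'
  0x60 = 96  (special character) → '`'
= 'Kx`'


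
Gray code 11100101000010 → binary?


Gray code: 11100101000010
MSB stays the same: 1
Each subsequent bit = prev_binary XOR current_gray:
  B[1] = 1 XOR 1 = 0
  B[2] = 0 XOR 1 = 1
  B[3] = 1 XOR 0 = 1
  B[4] = 1 XOR 0 = 1
  B[5] = 1 XOR 1 = 0
  B[6] = 0 XOR 0 = 0
  B[7] = 0 XOR 1 = 1
  B[8] = 1 XOR 0 = 1
  B[9] = 1 XOR 0 = 1
  B[10] = 1 XOR 0 = 1
  B[11] = 1 XOR 0 = 1
  B[12] = 1 XOR 1 = 0
  B[13] = 0 XOR 0 = 0
= 10111001111100 (11900 decimal)


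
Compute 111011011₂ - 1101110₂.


Align and subtract column by column (LSB to MSB, borrowing when needed):
  111011011
- 001101110
  ---------
  col 0: (1 - 0 borrow-in) - 0 → 1 - 0 = 1, borrow out 0
  col 1: (1 - 0 borrow-in) - 1 → 1 - 1 = 0, borrow out 0
  col 2: (0 - 0 borrow-in) - 1 → borrow from next column: (0+2) - 1 = 1, borrow out 1
  col 3: (1 - 1 borrow-in) - 1 → borrow from next column: (0+2) - 1 = 1, borrow out 1
  col 4: (1 - 1 borrow-in) - 0 → 0 - 0 = 0, borrow out 0
  col 5: (0 - 0 borrow-in) - 1 → borrow from next column: (0+2) - 1 = 1, borrow out 1
  col 6: (1 - 1 borrow-in) - 1 → borrow from next column: (0+2) - 1 = 1, borrow out 1
  col 7: (1 - 1 borrow-in) - 0 → 0 - 0 = 0, borrow out 0
  col 8: (1 - 0 borrow-in) - 0 → 1 - 0 = 1, borrow out 0
Reading bits MSB→LSB: 101101101
Strip leading zeros: 101101101
= 101101101


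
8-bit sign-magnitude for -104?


Sign bit: 1 (negative)
Magnitude: 104 = 1101000
= 11101000


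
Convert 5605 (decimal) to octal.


Divide by 8 repeatedly:
5605 ÷ 8 = 700 remainder 5
700 ÷ 8 = 87 remainder 4
87 ÷ 8 = 10 remainder 7
10 ÷ 8 = 1 remainder 2
1 ÷ 8 = 0 remainder 1
Reading remainders bottom-up:
= 0o12745


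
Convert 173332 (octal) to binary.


Each octal digit → 3 binary bits:
  1 = 001
  7 = 111
  3 = 011
  3 = 011
  3 = 011
  2 = 010
Concatenate: 001 111 011 011 011 010
= 001111011011011010


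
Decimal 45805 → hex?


Divide by 16 repeatedly:
45805 ÷ 16 = 2862 remainder 13 (D)
2862 ÷ 16 = 178 remainder 14 (E)
178 ÷ 16 = 11 remainder 2 (2)
11 ÷ 16 = 0 remainder 11 (B)
Reading remainders bottom-up:
= 0xB2ED


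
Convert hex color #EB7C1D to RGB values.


Hex: #EB7C1D
R = EB₁₆ = 235
G = 7C₁₆ = 124
B = 1D₁₆ = 29
= RGB(235, 124, 29)


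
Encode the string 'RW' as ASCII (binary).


String: 'RW'  (2 characters)
Per-character ASCII lookup:
  'R': uppercase starts at 65: 'R' = 65 + 17 = 82 → 1010010
  'W': uppercase starts at 65: 'W' = 65 + 22 = 87 → 1010111
= 1010010 1010111


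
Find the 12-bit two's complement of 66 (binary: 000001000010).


Original: 000001000010
Step 1 - Invert all bits: 111110111101
Step 2 - Add 1: 111110111101 + 1
= 111110111110 (represents -66)


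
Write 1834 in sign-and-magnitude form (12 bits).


Sign bit: 0 (positive)
Magnitude: 1834 = 11100101010
= 011100101010


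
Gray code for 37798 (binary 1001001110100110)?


Binary: 1001001110100110
Gray code: G = B XOR (B >> 1)
B >> 1 = 0100100111010011
1001001110100110 XOR 0100100111010011:
  1 XOR 0 = 1
  0 XOR 1 = 1
  0 XOR 0 = 0
  1 XOR 0 = 1
  0 XOR 1 = 1
  0 XOR 0 = 0
  1 XOR 0 = 1
  1 XOR 1 = 0
  1 XOR 1 = 0
  0 XOR 1 = 1
  1 XOR 0 = 1
  0 XOR 1 = 1
  0 XOR 0 = 0
  1 XOR 0 = 1
  1 XOR 1 = 0
  0 XOR 1 = 1
= 1101101001110101


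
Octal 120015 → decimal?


Positional values:
Position 0: 5 × 8^0 = 5
Position 1: 1 × 8^1 = 8
Position 2: 0 × 8^2 = 0
Position 3: 0 × 8^3 = 0
Position 4: 2 × 8^4 = 8192
Position 5: 1 × 8^5 = 32768
Sum = 5 + 8 + 0 + 0 + 8192 + 32768
= 40973


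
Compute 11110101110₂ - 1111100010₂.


Align and subtract column by column (LSB to MSB, borrowing when needed):
  11110101110
- 01111100010
  -----------
  col 0: (0 - 0 borrow-in) - 0 → 0 - 0 = 0, borrow out 0
  col 1: (1 - 0 borrow-in) - 1 → 1 - 1 = 0, borrow out 0
  col 2: (1 - 0 borrow-in) - 0 → 1 - 0 = 1, borrow out 0
  col 3: (1 - 0 borrow-in) - 0 → 1 - 0 = 1, borrow out 0
  col 4: (0 - 0 borrow-in) - 0 → 0 - 0 = 0, borrow out 0
  col 5: (1 - 0 borrow-in) - 1 → 1 - 1 = 0, borrow out 0
  col 6: (0 - 0 borrow-in) - 1 → borrow from next column: (0+2) - 1 = 1, borrow out 1
  col 7: (1 - 1 borrow-in) - 1 → borrow from next column: (0+2) - 1 = 1, borrow out 1
  col 8: (1 - 1 borrow-in) - 1 → borrow from next column: (0+2) - 1 = 1, borrow out 1
  col 9: (1 - 1 borrow-in) - 1 → borrow from next column: (0+2) - 1 = 1, borrow out 1
  col 10: (1 - 1 borrow-in) - 0 → 0 - 0 = 0, borrow out 0
Reading bits MSB→LSB: 01111001100
Strip leading zeros: 1111001100
= 1111001100


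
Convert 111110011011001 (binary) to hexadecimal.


Group into 4-bit nibbles: 0111110011011001
  0111 = 7
  1100 = C
  1101 = D
  1001 = 9
= 0x7CD9


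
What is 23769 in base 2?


Divide by 2 repeatedly:
23769 ÷ 2 = 11884 remainder 1
11884 ÷ 2 = 5942 remainder 0
5942 ÷ 2 = 2971 remainder 0
2971 ÷ 2 = 1485 remainder 1
1485 ÷ 2 = 742 remainder 1
742 ÷ 2 = 371 remainder 0
371 ÷ 2 = 185 remainder 1
185 ÷ 2 = 92 remainder 1
92 ÷ 2 = 46 remainder 0
46 ÷ 2 = 23 remainder 0
23 ÷ 2 = 11 remainder 1
11 ÷ 2 = 5 remainder 1
5 ÷ 2 = 2 remainder 1
2 ÷ 2 = 1 remainder 0
1 ÷ 2 = 0 remainder 1
Reading remainders bottom-up:
= 101110011011001


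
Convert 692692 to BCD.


Each digit → 4-bit binary:
  6 → 0110
  9 → 1001
  2 → 0010
  6 → 0110
  9 → 1001
  2 → 0010
= 0110 1001 0010 0110 1001 0010


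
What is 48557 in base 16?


Divide by 16 repeatedly:
48557 ÷ 16 = 3034 remainder 13 (D)
3034 ÷ 16 = 189 remainder 10 (A)
189 ÷ 16 = 11 remainder 13 (D)
11 ÷ 16 = 0 remainder 11 (B)
Reading remainders bottom-up:
= 0xBDAD


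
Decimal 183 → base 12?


Divide by 12 repeatedly:
183 ÷ 12 = 15 remainder 3
15 ÷ 12 = 1 remainder 3
1 ÷ 12 = 0 remainder 1
Reading remainders bottom-up:
= 133


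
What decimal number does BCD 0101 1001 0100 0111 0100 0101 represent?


Each 4-bit group → digit:
  0101 → 5
  1001 → 9
  0100 → 4
  0111 → 7
  0100 → 4
  0101 → 5
= 594745


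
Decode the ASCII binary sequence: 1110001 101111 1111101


Codes (binary): 1110001 101111 1111101
Per-code ASCII lookup:
  1110001 = 113  (range 97-122: lowercase, 113 - 97 = 16) → 'q'
  101111 = 47  (special character) → '/'
  1111101 = 125  (special character) → '}'
= 'q/}'


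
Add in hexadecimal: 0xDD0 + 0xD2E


Align and add column by column (LSB to MSB, each column mod 16 with carry):
  0DD0
+ 0D2E
  ----
  col 0: 0(0) + E(14) + 0 (carry in) = 14 → E(14), carry out 0
  col 1: D(13) + 2(2) + 0 (carry in) = 15 → F(15), carry out 0
  col 2: D(13) + D(13) + 0 (carry in) = 26 → A(10), carry out 1
  col 3: 0(0) + 0(0) + 1 (carry in) = 1 → 1(1), carry out 0
Reading digits MSB→LSB: 1AFE
Strip leading zeros: 1AFE
= 0x1AFE


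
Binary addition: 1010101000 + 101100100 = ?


Align and add column by column (LSB to MSB, carry propagating):
  01010101000
+ 00101100100
  -----------
  col 0: 0 + 0 + 0 (carry in) = 0 → bit 0, carry out 0
  col 1: 0 + 0 + 0 (carry in) = 0 → bit 0, carry out 0
  col 2: 0 + 1 + 0 (carry in) = 1 → bit 1, carry out 0
  col 3: 1 + 0 + 0 (carry in) = 1 → bit 1, carry out 0
  col 4: 0 + 0 + 0 (carry in) = 0 → bit 0, carry out 0
  col 5: 1 + 1 + 0 (carry in) = 2 → bit 0, carry out 1
  col 6: 0 + 1 + 1 (carry in) = 2 → bit 0, carry out 1
  col 7: 1 + 0 + 1 (carry in) = 2 → bit 0, carry out 1
  col 8: 0 + 1 + 1 (carry in) = 2 → bit 0, carry out 1
  col 9: 1 + 0 + 1 (carry in) = 2 → bit 0, carry out 1
  col 10: 0 + 0 + 1 (carry in) = 1 → bit 1, carry out 0
Reading bits MSB→LSB: 10000001100
Strip leading zeros: 10000001100
= 10000001100


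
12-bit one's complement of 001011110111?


Original: 001011110111
Invert all bits:
  bit 0: 0 → 1
  bit 1: 0 → 1
  bit 2: 1 → 0
  bit 3: 0 → 1
  bit 4: 1 → 0
  bit 5: 1 → 0
  bit 6: 1 → 0
  bit 7: 1 → 0
  bit 8: 0 → 1
  bit 9: 1 → 0
  bit 10: 1 → 0
  bit 11: 1 → 0
= 110100001000


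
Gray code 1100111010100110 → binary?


Gray code: 1100111010100110
MSB stays the same: 1
Each subsequent bit = prev_binary XOR current_gray:
  B[1] = 1 XOR 1 = 0
  B[2] = 0 XOR 0 = 0
  B[3] = 0 XOR 0 = 0
  B[4] = 0 XOR 1 = 1
  B[5] = 1 XOR 1 = 0
  B[6] = 0 XOR 1 = 1
  B[7] = 1 XOR 0 = 1
  B[8] = 1 XOR 1 = 0
  B[9] = 0 XOR 0 = 0
  B[10] = 0 XOR 1 = 1
  B[11] = 1 XOR 0 = 1
  B[12] = 1 XOR 0 = 1
  B[13] = 1 XOR 1 = 0
  B[14] = 0 XOR 1 = 1
  B[15] = 1 XOR 0 = 1
= 1000101100111011 (35643 decimal)


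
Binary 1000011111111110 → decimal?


Positional values:
Bit 1: 1 × 2^1 = 2
Bit 2: 1 × 2^2 = 4
Bit 3: 1 × 2^3 = 8
Bit 4: 1 × 2^4 = 16
Bit 5: 1 × 2^5 = 32
Bit 6: 1 × 2^6 = 64
Bit 7: 1 × 2^7 = 128
Bit 8: 1 × 2^8 = 256
Bit 9: 1 × 2^9 = 512
Bit 10: 1 × 2^10 = 1024
Bit 15: 1 × 2^15 = 32768
Sum = 2 + 4 + 8 + 16 + 32 + 64 + 128 + 256 + 512 + 1024 + 32768
= 34814


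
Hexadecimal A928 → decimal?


Positional values:
Position 0: 8 × 16^0 = 8 × 1 = 8
Position 1: 2 × 16^1 = 2 × 16 = 32
Position 2: 9 × 16^2 = 9 × 256 = 2304
Position 3: A × 16^3 = 10 × 4096 = 40960
Sum = 8 + 32 + 2304 + 40960
= 43304


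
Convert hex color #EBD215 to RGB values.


Hex: #EBD215
R = EB₁₆ = 235
G = D2₁₆ = 210
B = 15₁₆ = 21
= RGB(235, 210, 21)


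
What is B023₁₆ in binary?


Each hex digit → 4 binary bits:
  B = 1011
  0 = 0000
  2 = 0010
  3 = 0011
Concatenate: 1011 0000 0010 0011
= 1011000000100011


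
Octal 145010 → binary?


Each octal digit → 3 binary bits:
  1 = 001
  4 = 100
  5 = 101
  0 = 000
  1 = 001
  0 = 000
Concatenate: 001 100 101 000 001 000
= 001100101000001000


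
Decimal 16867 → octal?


Divide by 8 repeatedly:
16867 ÷ 8 = 2108 remainder 3
2108 ÷ 8 = 263 remainder 4
263 ÷ 8 = 32 remainder 7
32 ÷ 8 = 4 remainder 0
4 ÷ 8 = 0 remainder 4
Reading remainders bottom-up:
= 0o40743


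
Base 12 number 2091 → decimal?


Positional values (base 12):
  1 × 12^0 = 1 × 1 = 1
  9 × 12^1 = 9 × 12 = 108
  0 × 12^2 = 0 × 144 = 0
  2 × 12^3 = 2 × 1728 = 3456
Sum = 1 + 108 + 0 + 3456
= 3565


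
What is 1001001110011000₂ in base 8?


Group into 3-bit groups: 001001001110011000
  001 = 1
  001 = 1
  001 = 1
  110 = 6
  011 = 3
  000 = 0
= 0o111630


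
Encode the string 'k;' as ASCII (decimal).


String: 'k;'  (2 characters)
Per-character ASCII lookup:
  'k': lowercase starts at 97: 'k' = 97 + 10 = 107
  ';': special character: ';' = 59
= 107 59


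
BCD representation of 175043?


Each digit → 4-bit binary:
  1 → 0001
  7 → 0111
  5 → 0101
  0 → 0000
  4 → 0100
  3 → 0011
= 0001 0111 0101 0000 0100 0011


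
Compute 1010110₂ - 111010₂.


Align and subtract column by column (LSB to MSB, borrowing when needed):
  1010110
- 0111010
  -------
  col 0: (0 - 0 borrow-in) - 0 → 0 - 0 = 0, borrow out 0
  col 1: (1 - 0 borrow-in) - 1 → 1 - 1 = 0, borrow out 0
  col 2: (1 - 0 borrow-in) - 0 → 1 - 0 = 1, borrow out 0
  col 3: (0 - 0 borrow-in) - 1 → borrow from next column: (0+2) - 1 = 1, borrow out 1
  col 4: (1 - 1 borrow-in) - 1 → borrow from next column: (0+2) - 1 = 1, borrow out 1
  col 5: (0 - 1 borrow-in) - 1 → borrow from next column: (-1+2) - 1 = 0, borrow out 1
  col 6: (1 - 1 borrow-in) - 0 → 0 - 0 = 0, borrow out 0
Reading bits MSB→LSB: 0011100
Strip leading zeros: 11100
= 11100


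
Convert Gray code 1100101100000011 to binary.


Gray code: 1100101100000011
MSB stays the same: 1
Each subsequent bit = prev_binary XOR current_gray:
  B[1] = 1 XOR 1 = 0
  B[2] = 0 XOR 0 = 0
  B[3] = 0 XOR 0 = 0
  B[4] = 0 XOR 1 = 1
  B[5] = 1 XOR 0 = 1
  B[6] = 1 XOR 1 = 0
  B[7] = 0 XOR 1 = 1
  B[8] = 1 XOR 0 = 1
  B[9] = 1 XOR 0 = 1
  B[10] = 1 XOR 0 = 1
  B[11] = 1 XOR 0 = 1
  B[12] = 1 XOR 0 = 1
  B[13] = 1 XOR 0 = 1
  B[14] = 1 XOR 1 = 0
  B[15] = 0 XOR 1 = 1
= 1000110111111101 (36349 decimal)


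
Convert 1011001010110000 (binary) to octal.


Group into 3-bit groups: 001011001010110000
  001 = 1
  011 = 3
  001 = 1
  010 = 2
  110 = 6
  000 = 0
= 0o131260


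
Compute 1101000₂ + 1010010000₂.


Align and add column by column (LSB to MSB, carry propagating):
  00001101000
+ 01010010000
  -----------
  col 0: 0 + 0 + 0 (carry in) = 0 → bit 0, carry out 0
  col 1: 0 + 0 + 0 (carry in) = 0 → bit 0, carry out 0
  col 2: 0 + 0 + 0 (carry in) = 0 → bit 0, carry out 0
  col 3: 1 + 0 + 0 (carry in) = 1 → bit 1, carry out 0
  col 4: 0 + 1 + 0 (carry in) = 1 → bit 1, carry out 0
  col 5: 1 + 0 + 0 (carry in) = 1 → bit 1, carry out 0
  col 6: 1 + 0 + 0 (carry in) = 1 → bit 1, carry out 0
  col 7: 0 + 1 + 0 (carry in) = 1 → bit 1, carry out 0
  col 8: 0 + 0 + 0 (carry in) = 0 → bit 0, carry out 0
  col 9: 0 + 1 + 0 (carry in) = 1 → bit 1, carry out 0
  col 10: 0 + 0 + 0 (carry in) = 0 → bit 0, carry out 0
Reading bits MSB→LSB: 01011111000
Strip leading zeros: 1011111000
= 1011111000


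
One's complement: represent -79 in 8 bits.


Original: 01001111
Invert all bits:
  bit 0: 0 → 1
  bit 1: 1 → 0
  bit 2: 0 → 1
  bit 3: 0 → 1
  bit 4: 1 → 0
  bit 5: 1 → 0
  bit 6: 1 → 0
  bit 7: 1 → 0
= 10110000


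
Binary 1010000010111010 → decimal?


Positional values:
Bit 1: 1 × 2^1 = 2
Bit 3: 1 × 2^3 = 8
Bit 4: 1 × 2^4 = 16
Bit 5: 1 × 2^5 = 32
Bit 7: 1 × 2^7 = 128
Bit 13: 1 × 2^13 = 8192
Bit 15: 1 × 2^15 = 32768
Sum = 2 + 8 + 16 + 32 + 128 + 8192 + 32768
= 41146


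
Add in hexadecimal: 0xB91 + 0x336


Align and add column by column (LSB to MSB, each column mod 16 with carry):
  0B91
+ 0336
  ----
  col 0: 1(1) + 6(6) + 0 (carry in) = 7 → 7(7), carry out 0
  col 1: 9(9) + 3(3) + 0 (carry in) = 12 → C(12), carry out 0
  col 2: B(11) + 3(3) + 0 (carry in) = 14 → E(14), carry out 0
  col 3: 0(0) + 0(0) + 0 (carry in) = 0 → 0(0), carry out 0
Reading digits MSB→LSB: 0EC7
Strip leading zeros: EC7
= 0xEC7


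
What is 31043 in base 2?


Divide by 2 repeatedly:
31043 ÷ 2 = 15521 remainder 1
15521 ÷ 2 = 7760 remainder 1
7760 ÷ 2 = 3880 remainder 0
3880 ÷ 2 = 1940 remainder 0
1940 ÷ 2 = 970 remainder 0
970 ÷ 2 = 485 remainder 0
485 ÷ 2 = 242 remainder 1
242 ÷ 2 = 121 remainder 0
121 ÷ 2 = 60 remainder 1
60 ÷ 2 = 30 remainder 0
30 ÷ 2 = 15 remainder 0
15 ÷ 2 = 7 remainder 1
7 ÷ 2 = 3 remainder 1
3 ÷ 2 = 1 remainder 1
1 ÷ 2 = 0 remainder 1
Reading remainders bottom-up:
= 111100101000011


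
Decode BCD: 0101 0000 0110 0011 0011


Each 4-bit group → digit:
  0101 → 5
  0000 → 0
  0110 → 6
  0011 → 3
  0011 → 3
= 50633


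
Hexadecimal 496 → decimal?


Positional values:
Position 0: 6 × 16^0 = 6 × 1 = 6
Position 1: 9 × 16^1 = 9 × 16 = 144
Position 2: 4 × 16^2 = 4 × 256 = 1024
Sum = 6 + 144 + 1024
= 1174


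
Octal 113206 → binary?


Each octal digit → 3 binary bits:
  1 = 001
  1 = 001
  3 = 011
  2 = 010
  0 = 000
  6 = 110
Concatenate: 001 001 011 010 000 110
= 001001011010000110


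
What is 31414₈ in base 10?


Positional values:
Position 0: 4 × 8^0 = 4
Position 1: 1 × 8^1 = 8
Position 2: 4 × 8^2 = 256
Position 3: 1 × 8^3 = 512
Position 4: 3 × 8^4 = 12288
Sum = 4 + 8 + 256 + 512 + 12288
= 13068


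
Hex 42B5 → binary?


Each hex digit → 4 binary bits:
  4 = 0100
  2 = 0010
  B = 1011
  5 = 0101
Concatenate: 0100 0010 1011 0101
= 0100001010110101


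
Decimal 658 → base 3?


Divide by 3 repeatedly:
658 ÷ 3 = 219 remainder 1
219 ÷ 3 = 73 remainder 0
73 ÷ 3 = 24 remainder 1
24 ÷ 3 = 8 remainder 0
8 ÷ 3 = 2 remainder 2
2 ÷ 3 = 0 remainder 2
Reading remainders bottom-up:
= 220101


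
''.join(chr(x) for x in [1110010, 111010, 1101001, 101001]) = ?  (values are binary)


Codes (binary): 1110010 111010 1101001 101001
Per-code ASCII lookup:
  1110010 = 114  (range 97-122: lowercase, 114 - 97 = 17) → 'r'
  111010 = 58  (special character) → ':'
  1101001 = 105  (range 97-122: lowercase, 105 - 97 = 8) → 'i'
  101001 = 41  (special character) → ')'
= 'r:i)'


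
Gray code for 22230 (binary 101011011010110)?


Binary: 101011011010110
Gray code: G = B XOR (B >> 1)
B >> 1 = 010101101101011
101011011010110 XOR 010101101101011:
  1 XOR 0 = 1
  0 XOR 1 = 1
  1 XOR 0 = 1
  0 XOR 1 = 1
  1 XOR 0 = 1
  1 XOR 1 = 0
  0 XOR 1 = 1
  1 XOR 0 = 1
  1 XOR 1 = 0
  0 XOR 1 = 1
  1 XOR 0 = 1
  0 XOR 1 = 1
  1 XOR 0 = 1
  1 XOR 1 = 0
  0 XOR 1 = 1
= 111110110111101


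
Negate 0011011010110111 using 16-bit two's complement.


Original: 0011011010110111
Step 1 - Invert all bits: 1100100101001000
Step 2 - Add 1: 1100100101001000 + 1
= 1100100101001001 (represents -14007)


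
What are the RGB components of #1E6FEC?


Hex: #1E6FEC
R = 1E₁₆ = 30
G = 6F₁₆ = 111
B = EC₁₆ = 236
= RGB(30, 111, 236)


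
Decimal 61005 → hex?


Divide by 16 repeatedly:
61005 ÷ 16 = 3812 remainder 13 (D)
3812 ÷ 16 = 238 remainder 4 (4)
238 ÷ 16 = 14 remainder 14 (E)
14 ÷ 16 = 0 remainder 14 (E)
Reading remainders bottom-up:
= 0xEE4D


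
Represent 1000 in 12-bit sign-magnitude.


Sign bit: 0 (positive)
Magnitude: 1000 = 01111101000
= 001111101000


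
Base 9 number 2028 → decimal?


Positional values (base 9):
  8 × 9^0 = 8 × 1 = 8
  2 × 9^1 = 2 × 9 = 18
  0 × 9^2 = 0 × 81 = 0
  2 × 9^3 = 2 × 729 = 1458
Sum = 8 + 18 + 0 + 1458
= 1484


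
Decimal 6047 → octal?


Divide by 8 repeatedly:
6047 ÷ 8 = 755 remainder 7
755 ÷ 8 = 94 remainder 3
94 ÷ 8 = 11 remainder 6
11 ÷ 8 = 1 remainder 3
1 ÷ 8 = 0 remainder 1
Reading remainders bottom-up:
= 0o13637


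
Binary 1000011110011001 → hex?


Group into 4-bit nibbles: 1000011110011001
  1000 = 8
  0111 = 7
  1001 = 9
  1001 = 9
= 0x8799


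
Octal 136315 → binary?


Each octal digit → 3 binary bits:
  1 = 001
  3 = 011
  6 = 110
  3 = 011
  1 = 001
  5 = 101
Concatenate: 001 011 110 011 001 101
= 001011110011001101


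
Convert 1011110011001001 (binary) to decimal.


Positional values:
Bit 0: 1 × 2^0 = 1
Bit 3: 1 × 2^3 = 8
Bit 6: 1 × 2^6 = 64
Bit 7: 1 × 2^7 = 128
Bit 10: 1 × 2^10 = 1024
Bit 11: 1 × 2^11 = 2048
Bit 12: 1 × 2^12 = 4096
Bit 13: 1 × 2^13 = 8192
Bit 15: 1 × 2^15 = 32768
Sum = 1 + 8 + 64 + 128 + 1024 + 2048 + 4096 + 8192 + 32768
= 48329


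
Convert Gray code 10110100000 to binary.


Gray code: 10110100000
MSB stays the same: 1
Each subsequent bit = prev_binary XOR current_gray:
  B[1] = 1 XOR 0 = 1
  B[2] = 1 XOR 1 = 0
  B[3] = 0 XOR 1 = 1
  B[4] = 1 XOR 0 = 1
  B[5] = 1 XOR 1 = 0
  B[6] = 0 XOR 0 = 0
  B[7] = 0 XOR 0 = 0
  B[8] = 0 XOR 0 = 0
  B[9] = 0 XOR 0 = 0
  B[10] = 0 XOR 0 = 0
= 11011000000 (1728 decimal)


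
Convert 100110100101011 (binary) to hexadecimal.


Group into 4-bit nibbles: 0100110100101011
  0100 = 4
  1101 = D
  0010 = 2
  1011 = B
= 0x4D2B


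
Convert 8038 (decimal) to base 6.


Divide by 6 repeatedly:
8038 ÷ 6 = 1339 remainder 4
1339 ÷ 6 = 223 remainder 1
223 ÷ 6 = 37 remainder 1
37 ÷ 6 = 6 remainder 1
6 ÷ 6 = 1 remainder 0
1 ÷ 6 = 0 remainder 1
Reading remainders bottom-up:
= 101114


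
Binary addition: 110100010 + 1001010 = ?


Align and add column by column (LSB to MSB, carry propagating):
  0110100010
+ 0001001010
  ----------
  col 0: 0 + 0 + 0 (carry in) = 0 → bit 0, carry out 0
  col 1: 1 + 1 + 0 (carry in) = 2 → bit 0, carry out 1
  col 2: 0 + 0 + 1 (carry in) = 1 → bit 1, carry out 0
  col 3: 0 + 1 + 0 (carry in) = 1 → bit 1, carry out 0
  col 4: 0 + 0 + 0 (carry in) = 0 → bit 0, carry out 0
  col 5: 1 + 0 + 0 (carry in) = 1 → bit 1, carry out 0
  col 6: 0 + 1 + 0 (carry in) = 1 → bit 1, carry out 0
  col 7: 1 + 0 + 0 (carry in) = 1 → bit 1, carry out 0
  col 8: 1 + 0 + 0 (carry in) = 1 → bit 1, carry out 0
  col 9: 0 + 0 + 0 (carry in) = 0 → bit 0, carry out 0
Reading bits MSB→LSB: 0111101100
Strip leading zeros: 111101100
= 111101100


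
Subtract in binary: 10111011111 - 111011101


Align and subtract column by column (LSB to MSB, borrowing when needed):
  10111011111
- 00111011101
  -----------
  col 0: (1 - 0 borrow-in) - 1 → 1 - 1 = 0, borrow out 0
  col 1: (1 - 0 borrow-in) - 0 → 1 - 0 = 1, borrow out 0
  col 2: (1 - 0 borrow-in) - 1 → 1 - 1 = 0, borrow out 0
  col 3: (1 - 0 borrow-in) - 1 → 1 - 1 = 0, borrow out 0
  col 4: (1 - 0 borrow-in) - 1 → 1 - 1 = 0, borrow out 0
  col 5: (0 - 0 borrow-in) - 0 → 0 - 0 = 0, borrow out 0
  col 6: (1 - 0 borrow-in) - 1 → 1 - 1 = 0, borrow out 0
  col 7: (1 - 0 borrow-in) - 1 → 1 - 1 = 0, borrow out 0
  col 8: (1 - 0 borrow-in) - 1 → 1 - 1 = 0, borrow out 0
  col 9: (0 - 0 borrow-in) - 0 → 0 - 0 = 0, borrow out 0
  col 10: (1 - 0 borrow-in) - 0 → 1 - 0 = 1, borrow out 0
Reading bits MSB→LSB: 10000000010
Strip leading zeros: 10000000010
= 10000000010


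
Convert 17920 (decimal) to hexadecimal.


Divide by 16 repeatedly:
17920 ÷ 16 = 1120 remainder 0 (0)
1120 ÷ 16 = 70 remainder 0 (0)
70 ÷ 16 = 4 remainder 6 (6)
4 ÷ 16 = 0 remainder 4 (4)
Reading remainders bottom-up:
= 0x4600


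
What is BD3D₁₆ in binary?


Each hex digit → 4 binary bits:
  B = 1011
  D = 1101
  3 = 0011
  D = 1101
Concatenate: 1011 1101 0011 1101
= 1011110100111101


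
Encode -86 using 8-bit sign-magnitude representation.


Sign bit: 1 (negative)
Magnitude: 86 = 1010110
= 11010110


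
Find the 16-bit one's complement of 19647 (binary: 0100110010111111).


Original: 0100110010111111
Invert all bits:
  bit 0: 0 → 1
  bit 1: 1 → 0
  bit 2: 0 → 1
  bit 3: 0 → 1
  bit 4: 1 → 0
  bit 5: 1 → 0
  bit 6: 0 → 1
  bit 7: 0 → 1
  bit 8: 1 → 0
  bit 9: 0 → 1
  bit 10: 1 → 0
  bit 11: 1 → 0
  bit 12: 1 → 0
  bit 13: 1 → 0
  bit 14: 1 → 0
  bit 15: 1 → 0
= 1011001101000000


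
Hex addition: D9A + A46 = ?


Align and add column by column (LSB to MSB, each column mod 16 with carry):
  0D9A
+ 0A46
  ----
  col 0: A(10) + 6(6) + 0 (carry in) = 16 → 0(0), carry out 1
  col 1: 9(9) + 4(4) + 1 (carry in) = 14 → E(14), carry out 0
  col 2: D(13) + A(10) + 0 (carry in) = 23 → 7(7), carry out 1
  col 3: 0(0) + 0(0) + 1 (carry in) = 1 → 1(1), carry out 0
Reading digits MSB→LSB: 17E0
Strip leading zeros: 17E0
= 0x17E0


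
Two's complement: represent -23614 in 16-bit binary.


Original: 0101110000111110
Step 1 - Invert all bits: 1010001111000001
Step 2 - Add 1: 1010001111000001 + 1
= 1010001111000010 (represents -23614)


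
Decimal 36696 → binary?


Divide by 2 repeatedly:
36696 ÷ 2 = 18348 remainder 0
18348 ÷ 2 = 9174 remainder 0
9174 ÷ 2 = 4587 remainder 0
4587 ÷ 2 = 2293 remainder 1
2293 ÷ 2 = 1146 remainder 1
1146 ÷ 2 = 573 remainder 0
573 ÷ 2 = 286 remainder 1
286 ÷ 2 = 143 remainder 0
143 ÷ 2 = 71 remainder 1
71 ÷ 2 = 35 remainder 1
35 ÷ 2 = 17 remainder 1
17 ÷ 2 = 8 remainder 1
8 ÷ 2 = 4 remainder 0
4 ÷ 2 = 2 remainder 0
2 ÷ 2 = 1 remainder 0
1 ÷ 2 = 0 remainder 1
Reading remainders bottom-up:
= 1000111101011000


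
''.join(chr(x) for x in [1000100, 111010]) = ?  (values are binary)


Codes (binary): 1000100 111010
Per-code ASCII lookup:
  1000100 = 68  (range 65-90: uppercase, 68 - 65 = 3) → 'D'
  111010 = 58  (special character) → ':'
= 'D:'


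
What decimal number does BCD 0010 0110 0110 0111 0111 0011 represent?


Each 4-bit group → digit:
  0010 → 2
  0110 → 6
  0110 → 6
  0111 → 7
  0111 → 7
  0011 → 3
= 266773


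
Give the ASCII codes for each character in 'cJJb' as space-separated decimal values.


String: 'cJJb'  (4 characters)
Per-character ASCII lookup:
  'c': lowercase starts at 97: 'c' = 97 + 2 = 99
  'J': uppercase starts at 65: 'J' = 65 + 9 = 74
  'J': uppercase starts at 65: 'J' = 65 + 9 = 74
  'b': lowercase starts at 97: 'b' = 97 + 1 = 98
= 99 74 74 98


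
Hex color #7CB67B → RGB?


Hex: #7CB67B
R = 7C₁₆ = 124
G = B6₁₆ = 182
B = 7B₁₆ = 123
= RGB(124, 182, 123)


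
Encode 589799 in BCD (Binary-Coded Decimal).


Each digit → 4-bit binary:
  5 → 0101
  8 → 1000
  9 → 1001
  7 → 0111
  9 → 1001
  9 → 1001
= 0101 1000 1001 0111 1001 1001


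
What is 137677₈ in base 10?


Positional values:
Position 0: 7 × 8^0 = 7
Position 1: 7 × 8^1 = 56
Position 2: 6 × 8^2 = 384
Position 3: 7 × 8^3 = 3584
Position 4: 3 × 8^4 = 12288
Position 5: 1 × 8^5 = 32768
Sum = 7 + 56 + 384 + 3584 + 12288 + 32768
= 49087


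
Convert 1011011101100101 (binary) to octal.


Group into 3-bit groups: 001011011101100101
  001 = 1
  011 = 3
  011 = 3
  101 = 5
  100 = 4
  101 = 5
= 0o133545


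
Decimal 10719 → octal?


Divide by 8 repeatedly:
10719 ÷ 8 = 1339 remainder 7
1339 ÷ 8 = 167 remainder 3
167 ÷ 8 = 20 remainder 7
20 ÷ 8 = 2 remainder 4
2 ÷ 8 = 0 remainder 2
Reading remainders bottom-up:
= 0o24737


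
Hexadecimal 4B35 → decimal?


Positional values:
Position 0: 5 × 16^0 = 5 × 1 = 5
Position 1: 3 × 16^1 = 3 × 16 = 48
Position 2: B × 16^2 = 11 × 256 = 2816
Position 3: 4 × 16^3 = 4 × 4096 = 16384
Sum = 5 + 48 + 2816 + 16384
= 19253


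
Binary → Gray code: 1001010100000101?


Binary: 1001010100000101
Gray code: G = B XOR (B >> 1)
B >> 1 = 0100101010000010
1001010100000101 XOR 0100101010000010:
  1 XOR 0 = 1
  0 XOR 1 = 1
  0 XOR 0 = 0
  1 XOR 0 = 1
  0 XOR 1 = 1
  1 XOR 0 = 1
  0 XOR 1 = 1
  1 XOR 0 = 1
  0 XOR 1 = 1
  0 XOR 0 = 0
  0 XOR 0 = 0
  0 XOR 0 = 0
  0 XOR 0 = 0
  1 XOR 0 = 1
  0 XOR 1 = 1
  1 XOR 0 = 1
= 1101111110000111


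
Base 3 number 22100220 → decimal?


Positional values (base 3):
  0 × 3^0 = 0 × 1 = 0
  2 × 3^1 = 2 × 3 = 6
  2 × 3^2 = 2 × 9 = 18
  0 × 3^3 = 0 × 27 = 0
  0 × 3^4 = 0 × 81 = 0
  1 × 3^5 = 1 × 243 = 243
  2 × 3^6 = 2 × 729 = 1458
  2 × 3^7 = 2 × 2187 = 4374
Sum = 0 + 6 + 18 + 0 + 0 + 243 + 1458 + 4374
= 6099


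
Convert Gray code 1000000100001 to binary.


Gray code: 1000000100001
MSB stays the same: 1
Each subsequent bit = prev_binary XOR current_gray:
  B[1] = 1 XOR 0 = 1
  B[2] = 1 XOR 0 = 1
  B[3] = 1 XOR 0 = 1
  B[4] = 1 XOR 0 = 1
  B[5] = 1 XOR 0 = 1
  B[6] = 1 XOR 0 = 1
  B[7] = 1 XOR 1 = 0
  B[8] = 0 XOR 0 = 0
  B[9] = 0 XOR 0 = 0
  B[10] = 0 XOR 0 = 0
  B[11] = 0 XOR 0 = 0
  B[12] = 0 XOR 1 = 1
= 1111111000001 (8129 decimal)


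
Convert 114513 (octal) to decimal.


Positional values:
Position 0: 3 × 8^0 = 3
Position 1: 1 × 8^1 = 8
Position 2: 5 × 8^2 = 320
Position 3: 4 × 8^3 = 2048
Position 4: 1 × 8^4 = 4096
Position 5: 1 × 8^5 = 32768
Sum = 3 + 8 + 320 + 2048 + 4096 + 32768
= 39243


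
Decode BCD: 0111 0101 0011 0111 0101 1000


Each 4-bit group → digit:
  0111 → 7
  0101 → 5
  0011 → 3
  0111 → 7
  0101 → 5
  1000 → 8
= 753758


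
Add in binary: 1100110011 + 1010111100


Align and add column by column (LSB to MSB, carry propagating):
  01100110011
+ 01010111100
  -----------
  col 0: 1 + 0 + 0 (carry in) = 1 → bit 1, carry out 0
  col 1: 1 + 0 + 0 (carry in) = 1 → bit 1, carry out 0
  col 2: 0 + 1 + 0 (carry in) = 1 → bit 1, carry out 0
  col 3: 0 + 1 + 0 (carry in) = 1 → bit 1, carry out 0
  col 4: 1 + 1 + 0 (carry in) = 2 → bit 0, carry out 1
  col 5: 1 + 1 + 1 (carry in) = 3 → bit 1, carry out 1
  col 6: 0 + 0 + 1 (carry in) = 1 → bit 1, carry out 0
  col 7: 0 + 1 + 0 (carry in) = 1 → bit 1, carry out 0
  col 8: 1 + 0 + 0 (carry in) = 1 → bit 1, carry out 0
  col 9: 1 + 1 + 0 (carry in) = 2 → bit 0, carry out 1
  col 10: 0 + 0 + 1 (carry in) = 1 → bit 1, carry out 0
Reading bits MSB→LSB: 10111101111
Strip leading zeros: 10111101111
= 10111101111


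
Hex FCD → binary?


Each hex digit → 4 binary bits:
  F = 1111
  C = 1100
  D = 1101
Concatenate: 1111 1100 1101
= 111111001101


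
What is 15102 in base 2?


Divide by 2 repeatedly:
15102 ÷ 2 = 7551 remainder 0
7551 ÷ 2 = 3775 remainder 1
3775 ÷ 2 = 1887 remainder 1
1887 ÷ 2 = 943 remainder 1
943 ÷ 2 = 471 remainder 1
471 ÷ 2 = 235 remainder 1
235 ÷ 2 = 117 remainder 1
117 ÷ 2 = 58 remainder 1
58 ÷ 2 = 29 remainder 0
29 ÷ 2 = 14 remainder 1
14 ÷ 2 = 7 remainder 0
7 ÷ 2 = 3 remainder 1
3 ÷ 2 = 1 remainder 1
1 ÷ 2 = 0 remainder 1
Reading remainders bottom-up:
= 11101011111110


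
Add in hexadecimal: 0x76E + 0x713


Align and add column by column (LSB to MSB, each column mod 16 with carry):
  076E
+ 0713
  ----
  col 0: E(14) + 3(3) + 0 (carry in) = 17 → 1(1), carry out 1
  col 1: 6(6) + 1(1) + 1 (carry in) = 8 → 8(8), carry out 0
  col 2: 7(7) + 7(7) + 0 (carry in) = 14 → E(14), carry out 0
  col 3: 0(0) + 0(0) + 0 (carry in) = 0 → 0(0), carry out 0
Reading digits MSB→LSB: 0E81
Strip leading zeros: E81
= 0xE81


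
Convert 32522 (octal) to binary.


Each octal digit → 3 binary bits:
  3 = 011
  2 = 010
  5 = 101
  2 = 010
  2 = 010
Concatenate: 011 010 101 010 010
= 011010101010010


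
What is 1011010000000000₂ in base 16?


Group into 4-bit nibbles: 1011010000000000
  1011 = B
  0100 = 4
  0000 = 0
  0000 = 0
= 0xB400


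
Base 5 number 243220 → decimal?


Positional values (base 5):
  0 × 5^0 = 0 × 1 = 0
  2 × 5^1 = 2 × 5 = 10
  2 × 5^2 = 2 × 25 = 50
  3 × 5^3 = 3 × 125 = 375
  4 × 5^4 = 4 × 625 = 2500
  2 × 5^5 = 2 × 3125 = 6250
Sum = 0 + 10 + 50 + 375 + 2500 + 6250
= 9185


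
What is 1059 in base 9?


Divide by 9 repeatedly:
1059 ÷ 9 = 117 remainder 6
117 ÷ 9 = 13 remainder 0
13 ÷ 9 = 1 remainder 4
1 ÷ 9 = 0 remainder 1
Reading remainders bottom-up:
= 1406


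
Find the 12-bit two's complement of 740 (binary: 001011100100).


Original: 001011100100
Step 1 - Invert all bits: 110100011011
Step 2 - Add 1: 110100011011 + 1
= 110100011100 (represents -740)


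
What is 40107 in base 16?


Divide by 16 repeatedly:
40107 ÷ 16 = 2506 remainder 11 (B)
2506 ÷ 16 = 156 remainder 10 (A)
156 ÷ 16 = 9 remainder 12 (C)
9 ÷ 16 = 0 remainder 9 (9)
Reading remainders bottom-up:
= 0x9CAB


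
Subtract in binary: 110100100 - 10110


Align and subtract column by column (LSB to MSB, borrowing when needed):
  110100100
- 000010110
  ---------
  col 0: (0 - 0 borrow-in) - 0 → 0 - 0 = 0, borrow out 0
  col 1: (0 - 0 borrow-in) - 1 → borrow from next column: (0+2) - 1 = 1, borrow out 1
  col 2: (1 - 1 borrow-in) - 1 → borrow from next column: (0+2) - 1 = 1, borrow out 1
  col 3: (0 - 1 borrow-in) - 0 → borrow from next column: (-1+2) - 0 = 1, borrow out 1
  col 4: (0 - 1 borrow-in) - 1 → borrow from next column: (-1+2) - 1 = 0, borrow out 1
  col 5: (1 - 1 borrow-in) - 0 → 0 - 0 = 0, borrow out 0
  col 6: (0 - 0 borrow-in) - 0 → 0 - 0 = 0, borrow out 0
  col 7: (1 - 0 borrow-in) - 0 → 1 - 0 = 1, borrow out 0
  col 8: (1 - 0 borrow-in) - 0 → 1 - 0 = 1, borrow out 0
Reading bits MSB→LSB: 110001110
Strip leading zeros: 110001110
= 110001110


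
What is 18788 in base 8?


Divide by 8 repeatedly:
18788 ÷ 8 = 2348 remainder 4
2348 ÷ 8 = 293 remainder 4
293 ÷ 8 = 36 remainder 5
36 ÷ 8 = 4 remainder 4
4 ÷ 8 = 0 remainder 4
Reading remainders bottom-up:
= 0o44544
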